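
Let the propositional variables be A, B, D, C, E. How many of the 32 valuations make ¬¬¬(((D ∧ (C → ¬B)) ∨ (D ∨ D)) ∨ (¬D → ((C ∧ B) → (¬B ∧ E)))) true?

Initial set: {T ¬¬¬(((D ∧ (C → ¬B)) ∨ (D ∨ D)) ∨ (¬D → ((C ∧ B) → (¬B ∧ E))))}.
T ¬¬¬(((D ∧ (C → ¬B)) ∨ (D ∨ D)) ∨ (¬D → ((C ∧ B) → (¬B ∧ E)))): drop double negation, giving T ¬(((D ∧ (C → ¬B)) ∨ (D ∨ D)) ∨ (¬D → ((C ∧ B) → (¬B ∧ E)))).
T ¬(((D ∧ (C → ¬B)) ∨ (D ∨ D)) ∨ (¬D → ((C ∧ B) → (¬B ∧ E)))): α-rule — add F ((D ∧ (C → ¬B)) ∨ (D ∨ D)), F (¬D → ((C ∧ B) → (¬B ∧ E))).
F ((D ∧ (C → ¬B)) ∨ (D ∨ D)): α-rule — add F (D ∧ (C → ¬B)), F (D ∨ D).
F (¬D → ((C ∧ B) → (¬B ∧ E))): α-rule — add T ¬D, F ((C ∧ B) → (¬B ∧ E)).
F (D ∨ D): α-rule — add F D, F D.
F ((C ∧ B) → (¬B ∧ E)): α-rule — add T (C ∧ B), F (¬B ∧ E).
T (C ∧ B): α-rule — add T C, T B.
F (D ∧ (C → ¬B)): β-rule — branch into F D  //  F (C → ¬B).
  branch 1 (add F D):
    F (¬B ∧ E): β-rule — branch into F ¬B  //  F E.
      branch 1.1 (add F ¬B):
        ○ open, literals {B=T, C=T, D=F}.
      branch 1.2 (add F E):
        ○ open, literals {B=T, C=T, D=F, E=F}.
  branch 2 (add F (C → ¬B)):
    F (C → ¬B): α-rule — add T C, F ¬B.
    F (¬B ∧ E): β-rule — branch into F ¬B  //  F E.
      branch 2.1 (add F ¬B):
        ○ open, literals {B=T, C=T, D=F}.
      branch 2.2 (add F E):
        ○ open, literals {B=T, C=T, D=F, E=F}.
0 branches closed, 4 open.
Each open branch fixes some atoms; the unmentioned ones are free. Counting distinct full assignments: branch {B=T, C=T, D=F} (A, E) contributes 4 new; branch {B=T, C=T, D=F, E=F} (A) contributes 0 new; branch {B=T, C=T, D=F} (A, E) contributes 0 new; branch {B=T, C=T, D=F, E=F} (A) contributes 0 new. Total: 4.

4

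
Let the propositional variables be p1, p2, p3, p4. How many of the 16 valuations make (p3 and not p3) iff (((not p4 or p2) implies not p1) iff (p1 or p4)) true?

Initial set: {T ((p3 and not p3) iff (((not p4 or p2) implies not p1) iff (p1 or p4)))}.
T ((p3 and not p3) iff (((not p4 or p2) implies not p1) iff (p1 or p4))): β-rule — branch into T (p3 and not p3), T (((not p4 or p2) implies not p1) iff (p1 or p4))  //  F (p3 and not p3), F (((not p4 or p2) implies not p1) iff (p1 or p4)).
  branch 1 (add T (p3 and not p3), T (((not p4 or p2) implies not p1) iff (p1 or p4))):
    T (p3 and not p3): α-rule — add T p3, T not p3.
    × closes — contains both p3 and not p3.
  branch 2 (add F (p3 and not p3), F (((not p4 or p2) implies not p1) iff (p1 or p4))):
    F (p3 and not p3): β-rule — branch into F p3  //  F not p3.
      branch 2.1 (add F p3):
        F (((not p4 or p2) implies not p1) iff (p1 or p4)): β-rule — branch into T ((not p4 or p2) implies not p1), F (p1 or p4)  //  F ((not p4 or p2) implies not p1), T (p1 or p4).
          branch 2.1.1 (add T ((not p4 or p2) implies not p1), F (p1 or p4)):
            F (p1 or p4): α-rule — add F p1, F p4.
            T ((not p4 or p2) implies not p1): β-rule — branch into F (not p4 or p2)  //  T not p1.
              branch 2.1.1.1 (add F (not p4 or p2)):
                F (not p4 or p2): α-rule — add F not p4, F p2.
                × closes — contains both p4 and not p4.
              branch 2.1.1.2 (add T not p1):
                ○ open, literals {p1=false, p3=false, p4=false}.
          branch 2.1.2 (add F ((not p4 or p2) implies not p1), T (p1 or p4)):
            F ((not p4 or p2) implies not p1): α-rule — add T (not p4 or p2), F not p1.
            T (p1 or p4): β-rule — branch into T p1  //  T p4.
              branch 2.1.2.1 (add T p1):
                T (not p4 or p2): β-rule — branch into T not p4  //  T p2.
                  branch 2.1.2.1.1 (add T not p4):
                    ○ open, literals {p1=true, p3=false, p4=false}.
                  branch 2.1.2.1.2 (add T p2):
                    ○ open, literals {p1=true, p2=true, p3=false}.
              branch 2.1.2.2 (add T p4):
                T (not p4 or p2): β-rule — branch into T not p4  //  T p2.
                  branch 2.1.2.2.1 (add T not p4):
                    × closes — contains both p4 and not p4.
                  branch 2.1.2.2.2 (add T p2):
                    ○ open, literals {p1=true, p2=true, p3=false, p4=true}.
      branch 2.2 (add F not p3):
        F (((not p4 or p2) implies not p1) iff (p1 or p4)): β-rule — branch into T ((not p4 or p2) implies not p1), F (p1 or p4)  //  F ((not p4 or p2) implies not p1), T (p1 or p4).
          branch 2.2.1 (add T ((not p4 or p2) implies not p1), F (p1 or p4)):
            F (p1 or p4): α-rule — add F p1, F p4.
            T ((not p4 or p2) implies not p1): β-rule — branch into F (not p4 or p2)  //  T not p1.
              branch 2.2.1.1 (add F (not p4 or p2)):
                F (not p4 or p2): α-rule — add F not p4, F p2.
                × closes — contains both p4 and not p4.
              branch 2.2.1.2 (add T not p1):
                ○ open, literals {p1=false, p3=true, p4=false}.
          branch 2.2.2 (add F ((not p4 or p2) implies not p1), T (p1 or p4)):
            F ((not p4 or p2) implies not p1): α-rule — add T (not p4 or p2), F not p1.
            T (p1 or p4): β-rule — branch into T p1  //  T p4.
              branch 2.2.2.1 (add T p1):
                T (not p4 or p2): β-rule — branch into T not p4  //  T p2.
                  branch 2.2.2.1.1 (add T not p4):
                    ○ open, literals {p1=true, p3=true, p4=false}.
                  branch 2.2.2.1.2 (add T p2):
                    ○ open, literals {p1=true, p2=true, p3=true}.
              branch 2.2.2.2 (add T p4):
                T (not p4 or p2): β-rule — branch into T not p4  //  T p2.
                  branch 2.2.2.2.1 (add T not p4):
                    × closes — contains both p4 and not p4.
                  branch 2.2.2.2.2 (add T p2):
                    ○ open, literals {p1=true, p2=true, p3=true, p4=true}.
5 branches closed, 8 open.
Each open branch fixes some atoms; the unmentioned ones are free. Counting distinct full assignments: branch {p1=false, p3=false, p4=false} (p2) contributes 2 new; branch {p1=true, p3=false, p4=false} (p2) contributes 2 new; branch {p1=true, p2=true, p3=false} (p4) contributes 1 new; branch {p1=true, p2=true, p3=false, p4=true} (none free) contributes 0 new; branch {p1=false, p3=true, p4=false} (p2) contributes 2 new; branch {p1=true, p3=true, p4=false} (p2) contributes 2 new; branch {p1=true, p2=true, p3=true} (p4) contributes 1 new; branch {p1=true, p2=true, p3=true, p4=true} (none free) contributes 0 new. Total: 10.

10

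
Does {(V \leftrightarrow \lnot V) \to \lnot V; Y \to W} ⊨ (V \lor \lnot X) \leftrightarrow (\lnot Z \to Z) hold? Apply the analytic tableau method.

No

Initial set: {((V \leftrightarrow \lnot V) \to \lnot V); (Y \to W); \lnot ((V \lor \lnot X) \leftrightarrow (\lnot Z \to Z))}.
((V \leftrightarrow \lnot V) \to \lnot V): β-rule — branch into \lnot (V \leftrightarrow \lnot V)  //  \lnot V.
  branch 1 (add \lnot (V \leftrightarrow \lnot V)):
    (Y \to W): β-rule — branch into \lnot Y  //  W.
      branch 1.1 (add \lnot Y):
        \lnot ((V \lor \lnot X) \leftrightarrow (\lnot Z \to Z)): β-rule — branch into (V \lor \lnot X), \lnot (\lnot Z \to Z)  //  \lnot (V \lor \lnot X), (\lnot Z \to Z).
          branch 1.1.1 (add (V \lor \lnot X), \lnot (\lnot Z \to Z)):
            \lnot (\lnot Z \to Z): α-rule — add \lnot Z, \lnot Z.
            \lnot (V \leftrightarrow \lnot V): β-rule — branch into V, \lnot \lnot V  //  \lnot V, \lnot V.
              branch 1.1.1.1 (add V, \lnot \lnot V):
                (V \lor \lnot X): β-rule — branch into V  //  \lnot X.
                  branch 1.1.1.1.1 (add V):
                    ○ open, literals {V=1, Y=0, Z=0}.
                  branch 1.1.1.1.2 (add \lnot X):
                    ○ open, literals {V=1, X=0, Y=0, Z=0}.
              branch 1.1.1.2 (add \lnot V, \lnot V):
                (V \lor \lnot X): β-rule — branch into V  //  \lnot X.
                  branch 1.1.1.2.1 (add V):
                    × closes — contains both V and \lnot V.
                  branch 1.1.1.2.2 (add \lnot X):
                    ○ open, literals {V=0, X=0, Y=0, Z=0}.
          branch 1.1.2 (add \lnot (V \lor \lnot X), (\lnot Z \to Z)):
            \lnot (V \lor \lnot X): α-rule — add \lnot V, \lnot \lnot X.
            \lnot (V \leftrightarrow \lnot V): β-rule — branch into V, \lnot \lnot V  //  \lnot V, \lnot V.
              branch 1.1.2.1 (add V, \lnot \lnot V):
                × closes — contains both V and \lnot V.
              branch 1.1.2.2 (add \lnot V, \lnot V):
                (\lnot Z \to Z): β-rule — branch into \lnot \lnot Z  //  Z.
                  branch 1.1.2.2.1 (add \lnot \lnot Z):
                    ○ open, literals {V=0, X=1, Y=0, Z=1}.
                  branch 1.1.2.2.2 (add Z):
                    ○ open, literals {V=0, X=1, Y=0, Z=1}.
      branch 1.2 (add W):
        \lnot ((V \lor \lnot X) \leftrightarrow (\lnot Z \to Z)): β-rule — branch into (V \lor \lnot X), \lnot (\lnot Z \to Z)  //  \lnot (V \lor \lnot X), (\lnot Z \to Z).
          branch 1.2.1 (add (V \lor \lnot X), \lnot (\lnot Z \to Z)):
            \lnot (\lnot Z \to Z): α-rule — add \lnot Z, \lnot Z.
            \lnot (V \leftrightarrow \lnot V): β-rule — branch into V, \lnot \lnot V  //  \lnot V, \lnot V.
              branch 1.2.1.1 (add V, \lnot \lnot V):
                (V \lor \lnot X): β-rule — branch into V  //  \lnot X.
                  branch 1.2.1.1.1 (add V):
                    ○ open, literals {V=1, W=1, Z=0}.
                  branch 1.2.1.1.2 (add \lnot X):
                    ○ open, literals {V=1, W=1, X=0, Z=0}.
              branch 1.2.1.2 (add \lnot V, \lnot V):
                (V \lor \lnot X): β-rule — branch into V  //  \lnot X.
                  branch 1.2.1.2.1 (add V):
                    × closes — contains both V and \lnot V.
                  branch 1.2.1.2.2 (add \lnot X):
                    ○ open, literals {V=0, W=1, X=0, Z=0}.
          branch 1.2.2 (add \lnot (V \lor \lnot X), (\lnot Z \to Z)):
            \lnot (V \lor \lnot X): α-rule — add \lnot V, \lnot \lnot X.
            \lnot (V \leftrightarrow \lnot V): β-rule — branch into V, \lnot \lnot V  //  \lnot V, \lnot V.
              branch 1.2.2.1 (add V, \lnot \lnot V):
                × closes — contains both V and \lnot V.
              branch 1.2.2.2 (add \lnot V, \lnot V):
                (\lnot Z \to Z): β-rule — branch into \lnot \lnot Z  //  Z.
                  branch 1.2.2.2.1 (add \lnot \lnot Z):
                    ○ open, literals {V=0, W=1, X=1, Z=1}.
                  branch 1.2.2.2.2 (add Z):
                    ○ open, literals {V=0, W=1, X=1, Z=1}.
  branch 2 (add \lnot V):
    (Y \to W): β-rule — branch into \lnot Y  //  W.
      branch 2.1 (add \lnot Y):
        \lnot ((V \lor \lnot X) \leftrightarrow (\lnot Z \to Z)): β-rule — branch into (V \lor \lnot X), \lnot (\lnot Z \to Z)  //  \lnot (V \lor \lnot X), (\lnot Z \to Z).
          branch 2.1.1 (add (V \lor \lnot X), \lnot (\lnot Z \to Z)):
            \lnot (\lnot Z \to Z): α-rule — add \lnot Z, \lnot Z.
            (V \lor \lnot X): β-rule — branch into V  //  \lnot X.
              branch 2.1.1.1 (add V):
                × closes — contains both V and \lnot V.
              branch 2.1.1.2 (add \lnot X):
                ○ open, literals {V=0, X=0, Y=0, Z=0}.
          branch 2.1.2 (add \lnot (V \lor \lnot X), (\lnot Z \to Z)):
            \lnot (V \lor \lnot X): α-rule — add \lnot V, \lnot \lnot X.
            (\lnot Z \to Z): β-rule — branch into \lnot \lnot Z  //  Z.
              branch 2.1.2.1 (add \lnot \lnot Z):
                ○ open, literals {V=0, X=1, Y=0, Z=1}.
              branch 2.1.2.2 (add Z):
                ○ open, literals {V=0, X=1, Y=0, Z=1}.
      branch 2.2 (add W):
        \lnot ((V \lor \lnot X) \leftrightarrow (\lnot Z \to Z)): β-rule — branch into (V \lor \lnot X), \lnot (\lnot Z \to Z)  //  \lnot (V \lor \lnot X), (\lnot Z \to Z).
          branch 2.2.1 (add (V \lor \lnot X), \lnot (\lnot Z \to Z)):
            \lnot (\lnot Z \to Z): α-rule — add \lnot Z, \lnot Z.
            (V \lor \lnot X): β-rule — branch into V  //  \lnot X.
              branch 2.2.1.1 (add V):
                × closes — contains both V and \lnot V.
              branch 2.2.1.2 (add \lnot X):
                ○ open, literals {V=0, W=1, X=0, Z=0}.
          branch 2.2.2 (add \lnot (V \lor \lnot X), (\lnot Z \to Z)):
            \lnot (V \lor \lnot X): α-rule — add \lnot V, \lnot \lnot X.
            (\lnot Z \to Z): β-rule — branch into \lnot \lnot Z  //  Z.
              branch 2.2.2.1 (add \lnot \lnot Z):
                ○ open, literals {V=0, W=1, X=1, Z=1}.
              branch 2.2.2.2 (add Z):
                ○ open, literals {V=0, W=1, X=1, Z=1}.
6 branches closed, 16 open.
An open branch gives a countermodel: V=1, Y=0, Z=0 (unmentioned atoms arbitrary); the premises hold there but the conclusion fails.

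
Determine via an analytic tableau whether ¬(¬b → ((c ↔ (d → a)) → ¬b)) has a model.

Initial set: {¬(¬b → ((c ↔ (d → a)) → ¬b))}.
¬(¬b → ((c ↔ (d → a)) → ¬b)): α-rule — add ¬b, ¬((c ↔ (d → a)) → ¬b).
¬((c ↔ (d → a)) → ¬b): α-rule — add (c ↔ (d → a)), ¬¬b.
× closes — contains both b and ¬b.
All 1 branch closes.
Every branch closed; the formula is unsatisfiable.

Unsatisfiable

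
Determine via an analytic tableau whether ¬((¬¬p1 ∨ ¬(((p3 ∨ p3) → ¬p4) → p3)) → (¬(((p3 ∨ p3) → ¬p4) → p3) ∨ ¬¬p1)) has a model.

Initial set: {¬((¬¬p1 ∨ ¬(((p3 ∨ p3) → ¬p4) → p3)) → (¬(((p3 ∨ p3) → ¬p4) → p3) ∨ ¬¬p1))}.
¬((¬¬p1 ∨ ¬(((p3 ∨ p3) → ¬p4) → p3)) → (¬(((p3 ∨ p3) → ¬p4) → p3) ∨ ¬¬p1)): α-rule — add (¬¬p1 ∨ ¬(((p3 ∨ p3) → ¬p4) → p3)), ¬(¬(((p3 ∨ p3) → ¬p4) → p3) ∨ ¬¬p1).
¬(¬(((p3 ∨ p3) → ¬p4) → p3) ∨ ¬¬p1): α-rule — add ¬¬(((p3 ∨ p3) → ¬p4) → p3), ¬¬¬p1.
¬¬¬p1: drop double negation, giving ¬p1.
(¬¬p1 ∨ ¬(((p3 ∨ p3) → ¬p4) → p3)): β-rule — branch into ¬¬p1  //  ¬(((p3 ∨ p3) → ¬p4) → p3).
  branch 1 (add ¬¬p1):
    ¬¬p1: drop double negation, giving p1.
    × closes — contains both p1 and ¬p1.
  branch 2 (add ¬(((p3 ∨ p3) → ¬p4) → p3)):
    ¬(((p3 ∨ p3) → ¬p4) → p3): α-rule — add ((p3 ∨ p3) → ¬p4), ¬p3.
    ¬¬(((p3 ∨ p3) → ¬p4) → p3): β-rule — branch into ¬((p3 ∨ p3) → ¬p4)  //  p3.
      branch 2.1 (add ¬((p3 ∨ p3) → ¬p4)):
        ¬((p3 ∨ p3) → ¬p4): α-rule — add (p3 ∨ p3), ¬¬p4.
        ((p3 ∨ p3) → ¬p4): β-rule — branch into ¬(p3 ∨ p3)  //  ¬p4.
          branch 2.1.1 (add ¬(p3 ∨ p3)):
            ¬(p3 ∨ p3): α-rule — add ¬p3, ¬p3.
            (p3 ∨ p3): β-rule — branch into p3  //  p3.
              branch 2.1.1.1 (add p3):
                × closes — contains both p3 and ¬p3.
              branch 2.1.1.2 (add p3):
                × closes — contains both p3 and ¬p3.
          branch 2.1.2 (add ¬p4):
            × closes — contains both p4 and ¬p4.
      branch 2.2 (add p3):
        × closes — contains both p3 and ¬p3.
All 5 branches close.
Every branch closed; the formula is unsatisfiable.

Unsatisfiable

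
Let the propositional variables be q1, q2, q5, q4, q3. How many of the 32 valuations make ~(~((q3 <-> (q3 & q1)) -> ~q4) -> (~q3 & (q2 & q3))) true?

12

Initial set: {~(~((q3 <-> (q3 & q1)) -> ~q4) -> (~q3 & (q2 & q3)))}.
~(~((q3 <-> (q3 & q1)) -> ~q4) -> (~q3 & (q2 & q3))): α-rule — add ~((q3 <-> (q3 & q1)) -> ~q4), ~(~q3 & (q2 & q3)).
~((q3 <-> (q3 & q1)) -> ~q4): α-rule — add (q3 <-> (q3 & q1)), ~~q4.
~(~q3 & (q2 & q3)): β-rule — branch into ~~q3  //  ~(q2 & q3).
  branch 1 (add ~~q3):
    (q3 <-> (q3 & q1)): β-rule — branch into q3, (q3 & q1)  //  ~q3, ~(q3 & q1).
      branch 1.1 (add q3, (q3 & q1)):
        (q3 & q1): α-rule — add q3, q1.
        ○ open, literals {q1=T, q3=T, q4=T}.
      branch 1.2 (add ~q3, ~(q3 & q1)):
        × closes — contains both q3 and ~q3.
  branch 2 (add ~(q2 & q3)):
    (q3 <-> (q3 & q1)): β-rule — branch into q3, (q3 & q1)  //  ~q3, ~(q3 & q1).
      branch 2.1 (add q3, (q3 & q1)):
        (q3 & q1): α-rule — add q3, q1.
        ~(q2 & q3): β-rule — branch into ~q2  //  ~q3.
          branch 2.1.1 (add ~q2):
            ○ open, literals {q1=T, q2=F, q3=T, q4=T}.
          branch 2.1.2 (add ~q3):
            × closes — contains both q3 and ~q3.
      branch 2.2 (add ~q3, ~(q3 & q1)):
        ~(q2 & q3): β-rule — branch into ~q2  //  ~q3.
          branch 2.2.1 (add ~q2):
            ~(q3 & q1): β-rule — branch into ~q3  //  ~q1.
              branch 2.2.1.1 (add ~q3):
                ○ open, literals {q2=F, q3=F, q4=T}.
              branch 2.2.1.2 (add ~q1):
                ○ open, literals {q1=F, q2=F, q3=F, q4=T}.
          branch 2.2.2 (add ~q3):
            ~(q3 & q1): β-rule — branch into ~q3  //  ~q1.
              branch 2.2.2.1 (add ~q3):
                ○ open, literals {q3=F, q4=T}.
              branch 2.2.2.2 (add ~q1):
                ○ open, literals {q1=F, q3=F, q4=T}.
2 branches closed, 6 open.
Each open branch fixes some atoms; the unmentioned ones are free. Counting distinct full assignments: branch {q1=T, q3=T, q4=T} (q2, q5) contributes 4 new; branch {q1=T, q2=F, q3=T, q4=T} (q5) contributes 0 new; branch {q2=F, q3=F, q4=T} (q1, q5) contributes 4 new; branch {q1=F, q2=F, q3=F, q4=T} (q5) contributes 0 new; branch {q3=F, q4=T} (q1, q2, q5) contributes 4 new; branch {q1=F, q3=F, q4=T} (q2, q5) contributes 0 new. Total: 12.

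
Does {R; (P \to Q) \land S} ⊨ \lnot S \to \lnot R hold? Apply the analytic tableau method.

Initial set: {R; ((P \to Q) \land S); \lnot (\lnot S \to \lnot R)}.
((P \to Q) \land S): α-rule — add (P \to Q), S.
\lnot (\lnot S \to \lnot R): α-rule — add \lnot S, \lnot \lnot R.
× closes — contains both S and \lnot S.
All 1 branch closes.
Every branch closed, so the premises entail the conclusion.

Yes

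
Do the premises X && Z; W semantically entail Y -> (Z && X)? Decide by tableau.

Initial set: {(X && Z); W; !(Y -> (Z && X))}.
(X && Z): α-rule — add X, Z.
!(Y -> (Z && X)): α-rule — add Y, !(Z && X).
!(Z && X): β-rule — branch into !Z  //  !X.
  branch 1 (add !Z):
    × closes — contains both Z and !Z.
  branch 2 (add !X):
    × closes — contains both X and !X.
All 2 branches close.
Every branch closed, so the premises entail the conclusion.

Yes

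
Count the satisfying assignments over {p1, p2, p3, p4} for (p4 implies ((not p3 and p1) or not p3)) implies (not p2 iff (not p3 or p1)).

10

Initial set: {((p4 implies ((not p3 and p1) or not p3)) implies (not p2 iff (not p3 or p1)))}.
((p4 implies ((not p3 and p1) or not p3)) implies (not p2 iff (not p3 or p1))): β-rule — branch into not (p4 implies ((not p3 and p1) or not p3))  //  (not p2 iff (not p3 or p1)).
  branch 1 (add not (p4 implies ((not p3 and p1) or not p3))):
    not (p4 implies ((not p3 and p1) or not p3)): α-rule — add p4, not ((not p3 and p1) or not p3).
    not ((not p3 and p1) or not p3): α-rule — add not (not p3 and p1), not not p3.
    not (not p3 and p1): β-rule — branch into not not p3  //  not p1.
      branch 1.1 (add not not p3):
        ○ open, literals {p3=T, p4=T}.
      branch 1.2 (add not p1):
        ○ open, literals {p1=F, p3=T, p4=T}.
  branch 2 (add (not p2 iff (not p3 or p1))):
    (not p2 iff (not p3 or p1)): β-rule — branch into not p2, (not p3 or p1)  //  not not p2, not (not p3 or p1).
      branch 2.1 (add not p2, (not p3 or p1)):
        (not p3 or p1): β-rule — branch into not p3  //  p1.
          branch 2.1.1 (add not p3):
            ○ open, literals {p2=F, p3=F}.
          branch 2.1.2 (add p1):
            ○ open, literals {p1=T, p2=F}.
      branch 2.2 (add not not p2, not (not p3 or p1)):
        not (not p3 or p1): α-rule — add not not p3, not p1.
        ○ open, literals {p1=F, p2=T, p3=T}.
0 branches closed, 5 open.
Each open branch fixes some atoms; the unmentioned ones are free. Counting distinct full assignments: branch {p3=T, p4=T} (p1, p2) contributes 4 new; branch {p1=F, p3=T, p4=T} (p2) contributes 0 new; branch {p2=F, p3=F} (p1, p4) contributes 4 new; branch {p1=T, p2=F} (p3, p4) contributes 1 new; branch {p1=F, p2=T, p3=T} (p4) contributes 1 new. Total: 10.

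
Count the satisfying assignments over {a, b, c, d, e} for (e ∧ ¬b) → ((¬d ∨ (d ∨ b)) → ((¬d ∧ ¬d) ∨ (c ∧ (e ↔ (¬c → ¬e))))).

Initial set: {((e ∧ ¬b) → ((¬d ∨ (d ∨ b)) → ((¬d ∧ ¬d) ∨ (c ∧ (e ↔ (¬c → ¬e))))))}.
((e ∧ ¬b) → ((¬d ∨ (d ∨ b)) → ((¬d ∧ ¬d) ∨ (c ∧ (e ↔ (¬c → ¬e)))))): β-rule — branch into ¬(e ∧ ¬b)  //  ((¬d ∨ (d ∨ b)) → ((¬d ∧ ¬d) ∨ (c ∧ (e ↔ (¬c → ¬e))))).
  branch 1 (add ¬(e ∧ ¬b)):
    ¬(e ∧ ¬b): β-rule — branch into ¬e  //  ¬¬b.
      branch 1.1 (add ¬e):
        ○ open, literals {e=false}.
      branch 1.2 (add ¬¬b):
        ○ open, literals {b=true}.
  branch 2 (add ((¬d ∨ (d ∨ b)) → ((¬d ∧ ¬d) ∨ (c ∧ (e ↔ (¬c → ¬e)))))):
    ((¬d ∨ (d ∨ b)) → ((¬d ∧ ¬d) ∨ (c ∧ (e ↔ (¬c → ¬e))))): β-rule — branch into ¬(¬d ∨ (d ∨ b))  //  ((¬d ∧ ¬d) ∨ (c ∧ (e ↔ (¬c → ¬e)))).
      branch 2.1 (add ¬(¬d ∨ (d ∨ b))):
        ¬(¬d ∨ (d ∨ b)): α-rule — add ¬¬d, ¬(d ∨ b).
        ¬(d ∨ b): α-rule — add ¬d, ¬b.
        × closes — contains both d and ¬d.
      branch 2.2 (add ((¬d ∧ ¬d) ∨ (c ∧ (e ↔ (¬c → ¬e))))):
        ((¬d ∧ ¬d) ∨ (c ∧ (e ↔ (¬c → ¬e)))): β-rule — branch into (¬d ∧ ¬d)  //  (c ∧ (e ↔ (¬c → ¬e))).
          branch 2.2.1 (add (¬d ∧ ¬d)):
            (¬d ∧ ¬d): α-rule — add ¬d, ¬d.
            ○ open, literals {d=false}.
          branch 2.2.2 (add (c ∧ (e ↔ (¬c → ¬e)))):
            (c ∧ (e ↔ (¬c → ¬e))): α-rule — add c, (e ↔ (¬c → ¬e)).
            (e ↔ (¬c → ¬e)): β-rule — branch into e, (¬c → ¬e)  //  ¬e, ¬(¬c → ¬e).
              branch 2.2.2.1 (add e, (¬c → ¬e)):
                (¬c → ¬e): β-rule — branch into ¬¬c  //  ¬e.
                  branch 2.2.2.1.1 (add ¬¬c):
                    ○ open, literals {c=true, e=true}.
                  branch 2.2.2.1.2 (add ¬e):
                    × closes — contains both e and ¬e.
              branch 2.2.2.2 (add ¬e, ¬(¬c → ¬e)):
                ¬(¬c → ¬e): α-rule — add ¬c, ¬¬e.
                × closes — contains both c and ¬c.
3 branches closed, 4 open.
Each open branch fixes some atoms; the unmentioned ones are free. Counting distinct full assignments: branch {e=false} (a, b, c, d) contributes 16 new; branch {b=true} (a, c, d, e) contributes 8 new; branch {d=false} (a, b, c, e) contributes 4 new; branch {c=true, e=true} (a, b, d) contributes 2 new. Total: 30.

30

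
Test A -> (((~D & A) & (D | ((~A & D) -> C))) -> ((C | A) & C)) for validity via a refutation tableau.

Not valid

Assume the negation and expand:
Initial set: {~(A -> (((~D & A) & (D | ((~A & D) -> C))) -> ((C | A) & C)))}.
~(A -> (((~D & A) & (D | ((~A & D) -> C))) -> ((C | A) & C))): α-rule — add A, ~(((~D & A) & (D | ((~A & D) -> C))) -> ((C | A) & C)).
~(((~D & A) & (D | ((~A & D) -> C))) -> ((C | A) & C)): α-rule — add ((~D & A) & (D | ((~A & D) -> C))), ~((C | A) & C).
((~D & A) & (D | ((~A & D) -> C))): α-rule — add (~D & A), (D | ((~A & D) -> C)).
(~D & A): α-rule — add ~D, A.
~((C | A) & C): β-rule — branch into ~(C | A)  //  ~C.
  branch 1 (add ~(C | A)):
    ~(C | A): α-rule — add ~C, ~A.
    × closes — contains both A and ~A.
  branch 2 (add ~C):
    (D | ((~A & D) -> C)): β-rule — branch into D  //  ((~A & D) -> C).
      branch 2.1 (add D):
        × closes — contains both D and ~D.
      branch 2.2 (add ((~A & D) -> C)):
        ((~A & D) -> C): β-rule — branch into ~(~A & D)  //  C.
          branch 2.2.1 (add ~(~A & D)):
            ~(~A & D): β-rule — branch into ~~A  //  ~D.
              branch 2.2.1.1 (add ~~A):
                ○ open, literals {A=true, C=false, D=false}.
              branch 2.2.1.2 (add ~D):
                ○ open, literals {A=true, C=false, D=false}.
          branch 2.2.2 (add C):
            × closes — contains both C and ~C.
3 branches closed, 2 open.
An open branch gives a countermodel: A=true, C=false, D=false (unmentioned atoms arbitrary); under it the original formula is false.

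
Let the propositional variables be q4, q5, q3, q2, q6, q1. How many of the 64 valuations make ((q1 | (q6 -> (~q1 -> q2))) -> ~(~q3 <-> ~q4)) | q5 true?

50

Initial set: {(((q1 | (q6 -> (~q1 -> q2))) -> ~(~q3 <-> ~q4)) | q5)}.
(((q1 | (q6 -> (~q1 -> q2))) -> ~(~q3 <-> ~q4)) | q5): β-rule — branch into ((q1 | (q6 -> (~q1 -> q2))) -> ~(~q3 <-> ~q4))  //  q5.
  branch 1 (add ((q1 | (q6 -> (~q1 -> q2))) -> ~(~q3 <-> ~q4))):
    ((q1 | (q6 -> (~q1 -> q2))) -> ~(~q3 <-> ~q4)): β-rule — branch into ~(q1 | (q6 -> (~q1 -> q2)))  //  ~(~q3 <-> ~q4).
      branch 1.1 (add ~(q1 | (q6 -> (~q1 -> q2)))):
        ~(q1 | (q6 -> (~q1 -> q2))): α-rule — add ~q1, ~(q6 -> (~q1 -> q2)).
        ~(q6 -> (~q1 -> q2)): α-rule — add q6, ~(~q1 -> q2).
        ~(~q1 -> q2): α-rule — add ~q1, ~q2.
        ○ open, literals {q1=F, q2=F, q6=T}.
      branch 1.2 (add ~(~q3 <-> ~q4)):
        ~(~q3 <-> ~q4): β-rule — branch into ~q3, ~~q4  //  ~~q3, ~q4.
          branch 1.2.1 (add ~q3, ~~q4):
            ○ open, literals {q3=F, q4=T}.
          branch 1.2.2 (add ~~q3, ~q4):
            ○ open, literals {q3=T, q4=F}.
  branch 2 (add q5):
    ○ open, literals {q5=T}.
0 branches closed, 4 open.
Each open branch fixes some atoms; the unmentioned ones are free. Counting distinct full assignments: branch {q1=F, q2=F, q6=T} (q4, q5, q3) contributes 8 new; branch {q3=F, q4=T} (q5, q2, q6, q1) contributes 14 new; branch {q3=T, q4=F} (q5, q2, q6, q1) contributes 14 new; branch {q5=T} (q4, q3, q2, q6, q1) contributes 14 new. Total: 50.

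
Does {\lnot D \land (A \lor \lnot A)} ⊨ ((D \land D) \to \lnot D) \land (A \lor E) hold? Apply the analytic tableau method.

Initial set: {T (\lnot D \land (A \lor \lnot A)); F (((D \land D) \to \lnot D) \land (A \lor E))}.
T (\lnot D \land (A \lor \lnot A)): α-rule — add T \lnot D, T (A \lor \lnot A).
F (((D \land D) \to \lnot D) \land (A \lor E)): β-rule — branch into F ((D \land D) \to \lnot D)  //  F (A \lor E).
  branch 1 (add F ((D \land D) \to \lnot D)):
    F ((D \land D) \to \lnot D): α-rule — add T (D \land D), F \lnot D.
    × closes — contains both D and \lnot D.
  branch 2 (add F (A \lor E)):
    F (A \lor E): α-rule — add F A, F E.
    T (A \lor \lnot A): β-rule — branch into T A  //  T \lnot A.
      branch 2.1 (add T A):
        × closes — contains both A and \lnot A.
      branch 2.2 (add T \lnot A):
        ○ open, literals {A=F, D=F, E=F}.
2 branches closed, 1 open.
An open branch gives a countermodel: A=F, D=F, E=F (unmentioned atoms arbitrary); the premises hold there but the conclusion fails.

No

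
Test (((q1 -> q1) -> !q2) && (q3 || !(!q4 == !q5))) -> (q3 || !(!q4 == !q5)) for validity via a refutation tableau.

Assume the negation and expand:
Initial set: {!((((q1 -> q1) -> !q2) && (q3 || !(!q4 == !q5))) -> (q3 || !(!q4 == !q5)))}.
!((((q1 -> q1) -> !q2) && (q3 || !(!q4 == !q5))) -> (q3 || !(!q4 == !q5))): α-rule — add (((q1 -> q1) -> !q2) && (q3 || !(!q4 == !q5))), !(q3 || !(!q4 == !q5)).
(((q1 -> q1) -> !q2) && (q3 || !(!q4 == !q5))): α-rule — add ((q1 -> q1) -> !q2), (q3 || !(!q4 == !q5)).
!(q3 || !(!q4 == !q5)): α-rule — add !q3, !!(!q4 == !q5).
((q1 -> q1) -> !q2): β-rule — branch into !(q1 -> q1)  //  !q2.
  branch 1 (add !(q1 -> q1)):
    !(q1 -> q1): α-rule — add q1, !q1.
    × closes — contains both q1 and !q1.
  branch 2 (add !q2):
    (q3 || !(!q4 == !q5)): β-rule — branch into q3  //  !(!q4 == !q5).
      branch 2.1 (add q3):
        × closes — contains both q3 and !q3.
      branch 2.2 (add !(!q4 == !q5)):
        !!(!q4 == !q5): β-rule — branch into !q4, !q5  //  !!q4, !!q5.
          branch 2.2.1 (add !q4, !q5):
            !(!q4 == !q5): β-rule — branch into !q4, !!q5  //  !!q4, !q5.
              branch 2.2.1.1 (add !q4, !!q5):
                × closes — contains both q5 and !q5.
              branch 2.2.1.2 (add !!q4, !q5):
                × closes — contains both q4 and !q4.
          branch 2.2.2 (add !!q4, !!q5):
            !(!q4 == !q5): β-rule — branch into !q4, !!q5  //  !!q4, !q5.
              branch 2.2.2.1 (add !q4, !!q5):
                × closes — contains both q4 and !q4.
              branch 2.2.2.2 (add !!q4, !q5):
                × closes — contains both q5 and !q5.
All 6 branches close.
Every branch closed, so the negation is unsatisfiable and the formula is valid.

Valid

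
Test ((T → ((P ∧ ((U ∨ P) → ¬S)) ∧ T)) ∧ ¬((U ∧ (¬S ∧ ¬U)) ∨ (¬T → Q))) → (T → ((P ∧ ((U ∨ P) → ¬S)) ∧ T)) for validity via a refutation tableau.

Valid

Assume the negation and expand:
Initial set: {F (((T → ((P ∧ ((U ∨ P) → ¬S)) ∧ T)) ∧ ¬((U ∧ (¬S ∧ ¬U)) ∨ (¬T → Q))) → (T → ((P ∧ ((U ∨ P) → ¬S)) ∧ T)))}.
F (((T → ((P ∧ ((U ∨ P) → ¬S)) ∧ T)) ∧ ¬((U ∧ (¬S ∧ ¬U)) ∨ (¬T → Q))) → (T → ((P ∧ ((U ∨ P) → ¬S)) ∧ T))): α-rule — add T ((T → ((P ∧ ((U ∨ P) → ¬S)) ∧ T)) ∧ ¬((U ∧ (¬S ∧ ¬U)) ∨ (¬T → Q))), F (T → ((P ∧ ((U ∨ P) → ¬S)) ∧ T)).
T ((T → ((P ∧ ((U ∨ P) → ¬S)) ∧ T)) ∧ ¬((U ∧ (¬S ∧ ¬U)) ∨ (¬T → Q))): α-rule — add T (T → ((P ∧ ((U ∨ P) → ¬S)) ∧ T)), T ¬((U ∧ (¬S ∧ ¬U)) ∨ (¬T → Q)).
F (T → ((P ∧ ((U ∨ P) → ¬S)) ∧ T)): α-rule — add T T, F ((P ∧ ((U ∨ P) → ¬S)) ∧ T).
T ¬((U ∧ (¬S ∧ ¬U)) ∨ (¬T → Q)): α-rule — add F (U ∧ (¬S ∧ ¬U)), F (¬T → Q).
F (¬T → Q): α-rule — add T ¬T, F Q.
× closes — contains both T and ¬T.
All 1 branch closes.
Every branch closed, so the negation is unsatisfiable and the formula is valid.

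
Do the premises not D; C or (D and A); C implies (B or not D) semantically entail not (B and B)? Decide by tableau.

Initial set: {not D; (C or (D and A)); (C implies (B or not D)); not not (B and B)}.
not not (B and B): α-rule — add B, B.
(C or (D and A)): β-rule — branch into C  //  (D and A).
  branch 1 (add C):
    (C implies (B or not D)): β-rule — branch into not C  //  (B or not D).
      branch 1.1 (add not C):
        × closes — contains both C and not C.
      branch 1.2 (add (B or not D)):
        (B or not D): β-rule — branch into B  //  not D.
          branch 1.2.1 (add B):
            ○ open, literals {B=1, C=1, D=0}.
          branch 1.2.2 (add not D):
            ○ open, literals {B=1, C=1, D=0}.
  branch 2 (add (D and A)):
    (D and A): α-rule — add D, A.
    × closes — contains both D and not D.
2 branches closed, 2 open.
An open branch gives a countermodel: B=1, C=1, D=0 (unmentioned atoms arbitrary); the premises hold there but the conclusion fails.

No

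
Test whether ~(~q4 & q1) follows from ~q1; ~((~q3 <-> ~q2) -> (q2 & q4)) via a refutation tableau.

Yes

Initial set: {~q1; ~((~q3 <-> ~q2) -> (q2 & q4)); ~~(~q4 & q1)}.
~((~q3 <-> ~q2) -> (q2 & q4)): α-rule — add (~q3 <-> ~q2), ~(q2 & q4).
~~(~q4 & q1): α-rule — add ~q4, q1.
× closes — contains both q1 and ~q1.
All 1 branch closes.
Every branch closed, so the premises entail the conclusion.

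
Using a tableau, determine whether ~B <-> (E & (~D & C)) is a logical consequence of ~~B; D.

Yes

Initial set: {~~B; D; ~(~B <-> (E & (~D & C)))}.
~~B: drop double negation, giving B.
~(~B <-> (E & (~D & C))): β-rule — branch into ~B, ~(E & (~D & C))  //  ~~B, (E & (~D & C)).
  branch 1 (add ~B, ~(E & (~D & C))):
    × closes — contains both B and ~B.
  branch 2 (add ~~B, (E & (~D & C))):
    (E & (~D & C)): α-rule — add E, (~D & C).
    (~D & C): α-rule — add ~D, C.
    × closes — contains both D and ~D.
All 2 branches close.
Every branch closed, so the premises entail the conclusion.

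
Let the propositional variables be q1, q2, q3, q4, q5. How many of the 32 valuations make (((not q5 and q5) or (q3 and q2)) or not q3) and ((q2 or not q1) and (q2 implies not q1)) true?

Initial set: {((((not q5 and q5) or (q3 and q2)) or not q3) and ((q2 or not q1) and (q2 implies not q1)))}.
((((not q5 and q5) or (q3 and q2)) or not q3) and ((q2 or not q1) and (q2 implies not q1))): α-rule — add (((not q5 and q5) or (q3 and q2)) or not q3), ((q2 or not q1) and (q2 implies not q1)).
((q2 or not q1) and (q2 implies not q1)): α-rule — add (q2 or not q1), (q2 implies not q1).
(((not q5 and q5) or (q3 and q2)) or not q3): β-rule — branch into ((not q5 and q5) or (q3 and q2))  //  not q3.
  branch 1 (add ((not q5 and q5) or (q3 and q2))):
    (q2 or not q1): β-rule — branch into q2  //  not q1.
      branch 1.1 (add q2):
        (q2 implies not q1): β-rule — branch into not q2  //  not q1.
          branch 1.1.1 (add not q2):
            × closes — contains both q2 and not q2.
          branch 1.1.2 (add not q1):
            ((not q5 and q5) or (q3 and q2)): β-rule — branch into (not q5 and q5)  //  (q3 and q2).
              branch 1.1.2.1 (add (not q5 and q5)):
                (not q5 and q5): α-rule — add not q5, q5.
                × closes — contains both q5 and not q5.
              branch 1.1.2.2 (add (q3 and q2)):
                (q3 and q2): α-rule — add q3, q2.
                ○ open, literals {q1=F, q2=T, q3=T}.
      branch 1.2 (add not q1):
        (q2 implies not q1): β-rule — branch into not q2  //  not q1.
          branch 1.2.1 (add not q2):
            ((not q5 and q5) or (q3 and q2)): β-rule — branch into (not q5 and q5)  //  (q3 and q2).
              branch 1.2.1.1 (add (not q5 and q5)):
                (not q5 and q5): α-rule — add not q5, q5.
                × closes — contains both q5 and not q5.
              branch 1.2.1.2 (add (q3 and q2)):
                (q3 and q2): α-rule — add q3, q2.
                × closes — contains both q2 and not q2.
          branch 1.2.2 (add not q1):
            ((not q5 and q5) or (q3 and q2)): β-rule — branch into (not q5 and q5)  //  (q3 and q2).
              branch 1.2.2.1 (add (not q5 and q5)):
                (not q5 and q5): α-rule — add not q5, q5.
                × closes — contains both q5 and not q5.
              branch 1.2.2.2 (add (q3 and q2)):
                (q3 and q2): α-rule — add q3, q2.
                ○ open, literals {q1=F, q2=T, q3=T}.
  branch 2 (add not q3):
    (q2 or not q1): β-rule — branch into q2  //  not q1.
      branch 2.1 (add q2):
        (q2 implies not q1): β-rule — branch into not q2  //  not q1.
          branch 2.1.1 (add not q2):
            × closes — contains both q2 and not q2.
          branch 2.1.2 (add not q1):
            ○ open, literals {q1=F, q2=T, q3=F}.
      branch 2.2 (add not q1):
        (q2 implies not q1): β-rule — branch into not q2  //  not q1.
          branch 2.2.1 (add not q2):
            ○ open, literals {q1=F, q2=F, q3=F}.
          branch 2.2.2 (add not q1):
            ○ open, literals {q1=F, q3=F}.
6 branches closed, 5 open.
Each open branch fixes some atoms; the unmentioned ones are free. Counting distinct full assignments: branch {q1=F, q2=T, q3=T} (q4, q5) contributes 4 new; branch {q1=F, q2=T, q3=T} (q4, q5) contributes 0 new; branch {q1=F, q2=T, q3=F} (q4, q5) contributes 4 new; branch {q1=F, q2=F, q3=F} (q4, q5) contributes 4 new; branch {q1=F, q3=F} (q2, q4, q5) contributes 0 new. Total: 12.

12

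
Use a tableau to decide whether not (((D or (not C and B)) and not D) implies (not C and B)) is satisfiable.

Unsatisfiable

Initial set: {not (((D or (not C and B)) and not D) implies (not C and B))}.
not (((D or (not C and B)) and not D) implies (not C and B)): α-rule — add ((D or (not C and B)) and not D), not (not C and B).
((D or (not C and B)) and not D): α-rule — add (D or (not C and B)), not D.
not (not C and B): β-rule — branch into not not C  //  not B.
  branch 1 (add not not C):
    (D or (not C and B)): β-rule — branch into D  //  (not C and B).
      branch 1.1 (add D):
        × closes — contains both D and not D.
      branch 1.2 (add (not C and B)):
        (not C and B): α-rule — add not C, B.
        × closes — contains both C and not C.
  branch 2 (add not B):
    (D or (not C and B)): β-rule — branch into D  //  (not C and B).
      branch 2.1 (add D):
        × closes — contains both D and not D.
      branch 2.2 (add (not C and B)):
        (not C and B): α-rule — add not C, B.
        × closes — contains both B and not B.
All 4 branches close.
Every branch closed; the formula is unsatisfiable.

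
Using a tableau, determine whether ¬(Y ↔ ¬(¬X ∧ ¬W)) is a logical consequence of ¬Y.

No

Initial set: {¬Y; ¬¬(Y ↔ ¬(¬X ∧ ¬W))}.
¬¬(Y ↔ ¬(¬X ∧ ¬W)): β-rule — branch into Y, ¬(¬X ∧ ¬W)  //  ¬Y, ¬¬(¬X ∧ ¬W).
  branch 1 (add Y, ¬(¬X ∧ ¬W)):
    × closes — contains both Y and ¬Y.
  branch 2 (add ¬Y, ¬¬(¬X ∧ ¬W)):
    ¬¬(¬X ∧ ¬W): α-rule — add ¬X, ¬W.
    ○ open, literals {W=F, X=F, Y=F}.
1 branch closed, 1 open.
An open branch gives a countermodel: W=F, X=F, Y=F (unmentioned atoms arbitrary); the premises hold there but the conclusion fails.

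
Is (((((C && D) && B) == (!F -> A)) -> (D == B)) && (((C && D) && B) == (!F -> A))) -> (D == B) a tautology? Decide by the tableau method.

Valid

Assume the negation and expand:
Initial set: {!((((((C && D) && B) == (!F -> A)) -> (D == B)) && (((C && D) && B) == (!F -> A))) -> (D == B))}.
!((((((C && D) && B) == (!F -> A)) -> (D == B)) && (((C && D) && B) == (!F -> A))) -> (D == B)): α-rule — add (((((C && D) && B) == (!F -> A)) -> (D == B)) && (((C && D) && B) == (!F -> A))), !(D == B).
(((((C && D) && B) == (!F -> A)) -> (D == B)) && (((C && D) && B) == (!F -> A))): α-rule — add ((((C && D) && B) == (!F -> A)) -> (D == B)), (((C && D) && B) == (!F -> A)).
!(D == B): β-rule — branch into D, !B  //  !D, B.
  branch 1 (add D, !B):
    ((((C && D) && B) == (!F -> A)) -> (D == B)): β-rule — branch into !(((C && D) && B) == (!F -> A))  //  (D == B).
      branch 1.1 (add !(((C && D) && B) == (!F -> A))):
        (((C && D) && B) == (!F -> A)): β-rule — branch into ((C && D) && B), (!F -> A)  //  !((C && D) && B), !(!F -> A).
          branch 1.1.1 (add ((C && D) && B), (!F -> A)):
            ((C && D) && B): α-rule — add (C && D), B.
            × closes — contains both B and !B.
          branch 1.1.2 (add !((C && D) && B), !(!F -> A)):
            !(!F -> A): α-rule — add !F, !A.
            !(((C && D) && B) == (!F -> A)): β-rule — branch into ((C && D) && B), !(!F -> A)  //  !((C && D) && B), (!F -> A).
              branch 1.1.2.1 (add ((C && D) && B), !(!F -> A)):
                ((C && D) && B): α-rule — add (C && D), B.
                × closes — contains both B and !B.
              branch 1.1.2.2 (add !((C && D) && B), (!F -> A)):
                !((C && D) && B): β-rule — branch into !(C && D)  //  !B.
                  branch 1.1.2.2.1 (add !(C && D)):
                    !((C && D) && B): β-rule — branch into !(C && D)  //  !B.
                      branch 1.1.2.2.1.1 (add !(C && D)):
                        (!F -> A): β-rule — branch into !!F  //  A.
                          branch 1.1.2.2.1.1.1 (add !!F):
                            × closes — contains both F and !F.
                          branch 1.1.2.2.1.1.2 (add A):
                            × closes — contains both A and !A.
                      branch 1.1.2.2.1.2 (add !B):
                        (!F -> A): β-rule — branch into !!F  //  A.
                          branch 1.1.2.2.1.2.1 (add !!F):
                            × closes — contains both F and !F.
                          branch 1.1.2.2.1.2.2 (add A):
                            × closes — contains both A and !A.
                  branch 1.1.2.2.2 (add !B):
                    !((C && D) && B): β-rule — branch into !(C && D)  //  !B.
                      branch 1.1.2.2.2.1 (add !(C && D)):
                        (!F -> A): β-rule — branch into !!F  //  A.
                          branch 1.1.2.2.2.1.1 (add !!F):
                            × closes — contains both F and !F.
                          branch 1.1.2.2.2.1.2 (add A):
                            × closes — contains both A and !A.
                      branch 1.1.2.2.2.2 (add !B):
                        (!F -> A): β-rule — branch into !!F  //  A.
                          branch 1.1.2.2.2.2.1 (add !!F):
                            × closes — contains both F and !F.
                          branch 1.1.2.2.2.2.2 (add A):
                            × closes — contains both A and !A.
      branch 1.2 (add (D == B)):
        (((C && D) && B) == (!F -> A)): β-rule — branch into ((C && D) && B), (!F -> A)  //  !((C && D) && B), !(!F -> A).
          branch 1.2.1 (add ((C && D) && B), (!F -> A)):
            ((C && D) && B): α-rule — add (C && D), B.
            × closes — contains both B and !B.
          branch 1.2.2 (add !((C && D) && B), !(!F -> A)):
            !(!F -> A): α-rule — add !F, !A.
            (D == B): β-rule — branch into D, B  //  !D, !B.
              branch 1.2.2.1 (add D, B):
                × closes — contains both B and !B.
              branch 1.2.2.2 (add !D, !B):
                × closes — contains both D and !D.
  branch 2 (add !D, B):
    ((((C && D) && B) == (!F -> A)) -> (D == B)): β-rule — branch into !(((C && D) && B) == (!F -> A))  //  (D == B).
      branch 2.1 (add !(((C && D) && B) == (!F -> A))):
        (((C && D) && B) == (!F -> A)): β-rule — branch into ((C && D) && B), (!F -> A)  //  !((C && D) && B), !(!F -> A).
          branch 2.1.1 (add ((C && D) && B), (!F -> A)):
            ((C && D) && B): α-rule — add (C && D), B.
            (C && D): α-rule — add C, D.
            × closes — contains both D and !D.
          branch 2.1.2 (add !((C && D) && B), !(!F -> A)):
            !(!F -> A): α-rule — add !F, !A.
            !(((C && D) && B) == (!F -> A)): β-rule — branch into ((C && D) && B), !(!F -> A)  //  !((C && D) && B), (!F -> A).
              branch 2.1.2.1 (add ((C && D) && B), !(!F -> A)):
                ((C && D) && B): α-rule — add (C && D), B.
                !(!F -> A): α-rule — add !F, !A.
                (C && D): α-rule — add C, D.
                × closes — contains both D and !D.
              branch 2.1.2.2 (add !((C && D) && B), (!F -> A)):
                !((C && D) && B): β-rule — branch into !(C && D)  //  !B.
                  branch 2.1.2.2.1 (add !(C && D)):
                    !((C && D) && B): β-rule — branch into !(C && D)  //  !B.
                      branch 2.1.2.2.1.1 (add !(C && D)):
                        (!F -> A): β-rule — branch into !!F  //  A.
                          branch 2.1.2.2.1.1.1 (add !!F):
                            × closes — contains both F and !F.
                          branch 2.1.2.2.1.1.2 (add A):
                            × closes — contains both A and !A.
                      branch 2.1.2.2.1.2 (add !B):
                        × closes — contains both B and !B.
                  branch 2.1.2.2.2 (add !B):
                    × closes — contains both B and !B.
      branch 2.2 (add (D == B)):
        (((C && D) && B) == (!F -> A)): β-rule — branch into ((C && D) && B), (!F -> A)  //  !((C && D) && B), !(!F -> A).
          branch 2.2.1 (add ((C && D) && B), (!F -> A)):
            ((C && D) && B): α-rule — add (C && D), B.
            (C && D): α-rule — add C, D.
            × closes — contains both D and !D.
          branch 2.2.2 (add !((C && D) && B), !(!F -> A)):
            !(!F -> A): α-rule — add !F, !A.
            (D == B): β-rule — branch into D, B  //  !D, !B.
              branch 2.2.2.1 (add D, B):
                × closes — contains both D and !D.
              branch 2.2.2.2 (add !D, !B):
                × closes — contains both B and !B.
All 22 branches close.
Every branch closed, so the negation is unsatisfiable and the formula is valid.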